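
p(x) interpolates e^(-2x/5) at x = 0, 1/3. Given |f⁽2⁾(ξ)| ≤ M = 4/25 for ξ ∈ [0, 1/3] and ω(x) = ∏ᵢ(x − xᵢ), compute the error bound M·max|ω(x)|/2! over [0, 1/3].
1/450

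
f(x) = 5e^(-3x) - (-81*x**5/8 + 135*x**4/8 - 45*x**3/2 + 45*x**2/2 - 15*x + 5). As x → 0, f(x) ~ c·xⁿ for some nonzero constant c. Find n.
6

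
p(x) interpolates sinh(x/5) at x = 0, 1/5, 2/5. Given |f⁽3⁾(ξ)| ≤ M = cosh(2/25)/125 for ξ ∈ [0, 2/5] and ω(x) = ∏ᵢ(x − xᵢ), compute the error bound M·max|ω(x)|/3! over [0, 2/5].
sqrt(3)*cosh(2/25)/421875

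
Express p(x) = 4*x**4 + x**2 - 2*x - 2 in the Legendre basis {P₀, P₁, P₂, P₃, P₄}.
(-13/15)P₀ + (-2)P₁ + (62/21)P₂ + (32/35)P₄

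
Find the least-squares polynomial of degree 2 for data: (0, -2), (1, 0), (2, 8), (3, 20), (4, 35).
-81/35 + (29/35)x + (15/7)x²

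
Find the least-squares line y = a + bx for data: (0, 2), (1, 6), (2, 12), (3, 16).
a = 9/5, b = 24/5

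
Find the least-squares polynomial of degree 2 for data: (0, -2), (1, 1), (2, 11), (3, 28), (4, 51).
-73/35 + (-9/70)x + (47/14)x²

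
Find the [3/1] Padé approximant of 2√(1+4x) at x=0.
(-2*x**3 + 6*x**2 + 9*x + 2)/(5*x/2 + 1)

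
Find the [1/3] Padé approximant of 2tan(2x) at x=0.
4*x/(1 - 4*x**2/3)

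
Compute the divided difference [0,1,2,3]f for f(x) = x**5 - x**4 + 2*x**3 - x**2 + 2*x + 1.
21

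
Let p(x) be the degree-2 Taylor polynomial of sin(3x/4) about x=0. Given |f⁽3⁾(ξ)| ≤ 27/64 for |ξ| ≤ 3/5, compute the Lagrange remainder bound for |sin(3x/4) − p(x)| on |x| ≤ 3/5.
243/16000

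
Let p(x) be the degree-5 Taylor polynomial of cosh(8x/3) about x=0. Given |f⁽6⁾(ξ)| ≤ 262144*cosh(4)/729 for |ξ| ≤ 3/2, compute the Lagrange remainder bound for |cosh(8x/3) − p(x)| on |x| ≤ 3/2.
256*cosh(4)/45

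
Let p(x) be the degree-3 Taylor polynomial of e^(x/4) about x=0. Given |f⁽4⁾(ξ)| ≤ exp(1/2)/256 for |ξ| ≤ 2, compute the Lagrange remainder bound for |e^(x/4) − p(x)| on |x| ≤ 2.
exp(1/2)/384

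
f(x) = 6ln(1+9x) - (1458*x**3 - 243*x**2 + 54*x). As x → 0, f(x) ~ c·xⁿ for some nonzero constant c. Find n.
4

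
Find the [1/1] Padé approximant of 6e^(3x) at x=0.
(9*x + 6)/(1 - 3*x/2)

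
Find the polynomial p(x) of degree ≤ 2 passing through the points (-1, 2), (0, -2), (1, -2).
2*x**2 - 2*x - 2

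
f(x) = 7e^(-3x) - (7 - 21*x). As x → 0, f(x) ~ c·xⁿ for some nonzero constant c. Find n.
2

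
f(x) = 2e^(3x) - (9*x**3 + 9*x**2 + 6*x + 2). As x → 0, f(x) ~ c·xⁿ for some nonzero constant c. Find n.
4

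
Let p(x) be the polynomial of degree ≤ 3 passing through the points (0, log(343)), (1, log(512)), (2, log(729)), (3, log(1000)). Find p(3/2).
log(432*3456**(1/8)*35**(13/16)/35)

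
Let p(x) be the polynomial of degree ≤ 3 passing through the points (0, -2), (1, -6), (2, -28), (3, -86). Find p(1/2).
-23/8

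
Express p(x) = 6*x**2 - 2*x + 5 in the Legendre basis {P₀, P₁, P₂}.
(7)P₀ + (-2)P₁ + (4)P₂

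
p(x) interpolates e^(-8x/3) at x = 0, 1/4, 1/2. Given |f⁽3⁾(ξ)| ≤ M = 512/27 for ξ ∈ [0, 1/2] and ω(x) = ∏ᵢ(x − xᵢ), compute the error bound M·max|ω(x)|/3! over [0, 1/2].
8*sqrt(3)/729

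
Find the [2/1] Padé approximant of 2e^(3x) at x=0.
(3*x**2 + 4*x + 2)/(1 - x)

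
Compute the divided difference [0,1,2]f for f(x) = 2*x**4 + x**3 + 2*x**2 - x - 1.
19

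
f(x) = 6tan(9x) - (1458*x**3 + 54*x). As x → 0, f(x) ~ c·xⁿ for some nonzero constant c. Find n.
5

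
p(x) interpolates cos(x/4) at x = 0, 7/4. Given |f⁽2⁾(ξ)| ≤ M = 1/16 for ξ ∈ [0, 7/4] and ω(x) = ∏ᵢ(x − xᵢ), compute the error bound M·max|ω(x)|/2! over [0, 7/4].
49/2048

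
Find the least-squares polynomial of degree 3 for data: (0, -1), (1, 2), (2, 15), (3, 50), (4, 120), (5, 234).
-115/126 + (139/108)x + (-67/126)x² + (209/108)x³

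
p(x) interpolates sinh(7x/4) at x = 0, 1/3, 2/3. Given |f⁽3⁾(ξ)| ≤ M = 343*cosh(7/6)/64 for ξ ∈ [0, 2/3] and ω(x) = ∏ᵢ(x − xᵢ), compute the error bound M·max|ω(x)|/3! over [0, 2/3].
343*sqrt(3)*cosh(7/6)/46656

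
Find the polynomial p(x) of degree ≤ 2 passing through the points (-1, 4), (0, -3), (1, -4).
3*x**2 - 4*x - 3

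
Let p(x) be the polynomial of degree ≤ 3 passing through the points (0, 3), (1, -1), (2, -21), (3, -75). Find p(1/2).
15/8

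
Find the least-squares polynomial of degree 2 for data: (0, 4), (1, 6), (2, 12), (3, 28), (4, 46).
4 + (-7/5)x + (3)x²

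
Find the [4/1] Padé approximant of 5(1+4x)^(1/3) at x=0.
(1280*x**4/243 - 512*x**3/81 + 32*x**2/3 + 64*x/3 + 5)/(44*x/15 + 1)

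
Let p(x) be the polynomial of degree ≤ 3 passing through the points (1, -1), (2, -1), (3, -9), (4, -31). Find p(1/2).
-17/8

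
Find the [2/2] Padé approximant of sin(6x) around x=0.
6*x/(6*x**2 + 1)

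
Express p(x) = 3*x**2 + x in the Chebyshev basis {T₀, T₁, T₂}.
(3/2)T₀ + T₁ + (3/2)T₂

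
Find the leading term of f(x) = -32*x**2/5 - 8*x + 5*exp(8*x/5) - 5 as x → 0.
256*x**3/75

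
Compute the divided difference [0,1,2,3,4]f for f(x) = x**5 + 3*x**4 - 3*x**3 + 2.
13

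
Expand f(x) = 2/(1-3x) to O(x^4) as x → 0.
2 + 6*x + 18*x**2 + 54*x**3 + O(x**4)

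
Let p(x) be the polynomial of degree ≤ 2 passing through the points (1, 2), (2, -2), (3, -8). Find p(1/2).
13/4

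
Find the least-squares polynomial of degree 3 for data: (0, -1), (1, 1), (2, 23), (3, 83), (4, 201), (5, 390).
-6/7 + (-65/21)x + (47/28)x² + (35/12)x³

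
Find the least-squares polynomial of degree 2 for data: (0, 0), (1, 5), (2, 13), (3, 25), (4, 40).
1/35 + (22/7)x + (12/7)x²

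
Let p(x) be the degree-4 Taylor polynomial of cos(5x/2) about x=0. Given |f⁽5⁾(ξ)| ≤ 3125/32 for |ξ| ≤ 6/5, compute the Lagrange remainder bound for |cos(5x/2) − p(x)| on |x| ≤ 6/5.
81/40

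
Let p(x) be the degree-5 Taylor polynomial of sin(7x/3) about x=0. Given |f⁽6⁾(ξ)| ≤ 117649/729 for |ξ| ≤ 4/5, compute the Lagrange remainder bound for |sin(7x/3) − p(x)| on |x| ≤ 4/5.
30118144/512578125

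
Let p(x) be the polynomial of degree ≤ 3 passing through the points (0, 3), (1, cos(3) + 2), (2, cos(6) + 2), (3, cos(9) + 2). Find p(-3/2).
-35*cos(9)/16 + 135*cos(6)/16 + 137/16 - 189*cos(3)/16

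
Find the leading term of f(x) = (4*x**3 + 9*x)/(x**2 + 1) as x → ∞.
4*x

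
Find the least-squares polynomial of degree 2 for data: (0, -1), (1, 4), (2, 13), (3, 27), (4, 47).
-4/5 + (19/10)x + (5/2)x²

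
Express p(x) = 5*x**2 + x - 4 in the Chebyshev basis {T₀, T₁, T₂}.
(-3/2)T₀ + T₁ + (5/2)T₂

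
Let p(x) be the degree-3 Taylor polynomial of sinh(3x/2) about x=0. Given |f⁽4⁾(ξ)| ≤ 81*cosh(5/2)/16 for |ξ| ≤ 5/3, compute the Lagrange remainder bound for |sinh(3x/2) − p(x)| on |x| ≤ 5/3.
625*cosh(5/2)/384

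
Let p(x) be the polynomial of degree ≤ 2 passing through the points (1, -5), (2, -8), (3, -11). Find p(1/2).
-7/2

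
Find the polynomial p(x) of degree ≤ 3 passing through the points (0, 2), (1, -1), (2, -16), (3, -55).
-2*x**3 - x + 2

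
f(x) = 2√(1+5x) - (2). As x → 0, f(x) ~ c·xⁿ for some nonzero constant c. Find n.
1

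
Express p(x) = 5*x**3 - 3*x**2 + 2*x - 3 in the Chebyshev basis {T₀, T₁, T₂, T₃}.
(-9/2)T₀ + (23/4)T₁ + (-3/2)T₂ + (5/4)T₃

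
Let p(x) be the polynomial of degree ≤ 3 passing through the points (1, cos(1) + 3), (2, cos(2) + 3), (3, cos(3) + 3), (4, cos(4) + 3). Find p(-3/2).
385*cos(3)/16 + 3 - 105*cos(4)/16 + 231*cos(1)/16 - 495*cos(2)/16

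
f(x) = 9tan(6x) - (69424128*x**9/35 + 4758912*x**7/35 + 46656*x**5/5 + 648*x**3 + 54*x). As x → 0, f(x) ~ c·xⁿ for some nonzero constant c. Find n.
11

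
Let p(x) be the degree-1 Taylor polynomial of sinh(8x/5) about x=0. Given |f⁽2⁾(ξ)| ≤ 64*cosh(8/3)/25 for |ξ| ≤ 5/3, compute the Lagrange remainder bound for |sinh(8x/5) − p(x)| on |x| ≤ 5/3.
32*cosh(8/3)/9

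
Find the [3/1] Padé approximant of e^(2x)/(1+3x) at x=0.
(194*x**3/123 + 80*x**2/41 + 84*x/41 + 1)/(125*x/41 + 1)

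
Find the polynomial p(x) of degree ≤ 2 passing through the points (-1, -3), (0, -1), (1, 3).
x**2 + 3*x - 1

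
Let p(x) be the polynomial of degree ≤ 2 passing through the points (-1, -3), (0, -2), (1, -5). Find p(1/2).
-3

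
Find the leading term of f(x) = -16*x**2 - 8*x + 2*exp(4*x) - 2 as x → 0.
64*x**3/3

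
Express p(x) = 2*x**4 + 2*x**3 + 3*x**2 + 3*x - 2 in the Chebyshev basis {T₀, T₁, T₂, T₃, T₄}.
(1/4)T₀ + (9/2)T₁ + (5/2)T₂ + (1/2)T₃ + (1/4)T₄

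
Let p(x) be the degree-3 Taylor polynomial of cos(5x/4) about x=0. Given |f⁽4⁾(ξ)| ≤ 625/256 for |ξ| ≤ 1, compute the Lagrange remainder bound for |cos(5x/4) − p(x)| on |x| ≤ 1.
625/6144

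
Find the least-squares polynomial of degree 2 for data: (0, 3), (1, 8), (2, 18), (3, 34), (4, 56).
109/35 + (62/35)x + (20/7)x²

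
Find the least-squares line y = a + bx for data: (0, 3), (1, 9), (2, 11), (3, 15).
a = 19/5, b = 19/5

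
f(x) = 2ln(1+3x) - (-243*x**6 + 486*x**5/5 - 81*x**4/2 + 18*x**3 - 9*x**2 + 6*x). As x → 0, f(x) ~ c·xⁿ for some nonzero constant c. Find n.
7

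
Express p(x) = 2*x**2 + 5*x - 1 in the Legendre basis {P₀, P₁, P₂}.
(-1/3)P₀ + (5)P₁ + (4/3)P₂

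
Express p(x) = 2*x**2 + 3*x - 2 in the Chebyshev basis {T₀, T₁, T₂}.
-T₀ + (3)T₁ + T₂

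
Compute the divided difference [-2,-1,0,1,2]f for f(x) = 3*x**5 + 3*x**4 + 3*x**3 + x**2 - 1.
3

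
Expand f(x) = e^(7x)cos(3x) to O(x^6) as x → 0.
1 + 7*x + 20*x**2 + 77*x**3/3 - 41*x**4/6 - 2807*x**5/30 + O(x**6)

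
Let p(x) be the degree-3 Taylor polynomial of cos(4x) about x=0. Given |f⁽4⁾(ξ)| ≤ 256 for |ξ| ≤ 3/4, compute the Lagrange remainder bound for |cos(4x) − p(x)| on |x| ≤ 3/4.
27/8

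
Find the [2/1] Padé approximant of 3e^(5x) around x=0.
(25*x**2/2 + 10*x + 3)/(1 - 5*x/3)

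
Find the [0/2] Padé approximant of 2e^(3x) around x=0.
2/(9*x**2/2 - 3*x + 1)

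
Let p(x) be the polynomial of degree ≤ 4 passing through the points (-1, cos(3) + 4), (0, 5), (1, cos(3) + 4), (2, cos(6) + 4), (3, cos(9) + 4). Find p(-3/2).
693*cos(3)/128 - 45*cos(6)/32 + 35*cos(9)/128 + 23/32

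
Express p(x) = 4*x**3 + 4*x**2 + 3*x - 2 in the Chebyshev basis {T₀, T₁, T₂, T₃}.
(6)T₁ + (2)T₂ + T₃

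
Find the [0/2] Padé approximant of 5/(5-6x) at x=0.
1/(1 - 6*x/5)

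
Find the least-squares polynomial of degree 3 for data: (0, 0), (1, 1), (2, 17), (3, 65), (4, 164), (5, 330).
1/63 + (-229/378)x + (-341/252)x² + (317/108)x³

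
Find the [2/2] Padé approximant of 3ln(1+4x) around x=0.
12*x*(2*x + 1)/(8*x**2/3 + 4*x + 1)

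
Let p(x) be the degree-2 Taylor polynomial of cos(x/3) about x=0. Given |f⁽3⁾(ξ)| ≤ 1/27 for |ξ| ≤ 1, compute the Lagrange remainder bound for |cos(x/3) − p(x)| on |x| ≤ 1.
1/162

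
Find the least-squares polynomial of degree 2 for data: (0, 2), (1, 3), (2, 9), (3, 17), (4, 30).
67/35 + (-3/7)x + (13/7)x²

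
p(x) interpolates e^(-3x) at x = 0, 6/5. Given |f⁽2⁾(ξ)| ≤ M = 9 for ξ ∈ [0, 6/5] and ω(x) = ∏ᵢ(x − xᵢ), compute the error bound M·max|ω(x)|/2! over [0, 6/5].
81/50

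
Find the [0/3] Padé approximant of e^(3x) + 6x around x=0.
1/(-1305*x**3/2 + 153*x**2/2 - 9*x + 1)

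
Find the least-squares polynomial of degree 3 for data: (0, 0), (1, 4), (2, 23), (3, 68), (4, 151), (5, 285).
-1/14 + (31/28)x + (33/28)x² + (2)x³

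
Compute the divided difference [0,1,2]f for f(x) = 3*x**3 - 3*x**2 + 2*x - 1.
6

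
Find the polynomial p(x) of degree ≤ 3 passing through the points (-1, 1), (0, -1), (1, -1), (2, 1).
x**2 - x - 1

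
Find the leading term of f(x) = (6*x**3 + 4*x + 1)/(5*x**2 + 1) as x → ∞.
6*x/5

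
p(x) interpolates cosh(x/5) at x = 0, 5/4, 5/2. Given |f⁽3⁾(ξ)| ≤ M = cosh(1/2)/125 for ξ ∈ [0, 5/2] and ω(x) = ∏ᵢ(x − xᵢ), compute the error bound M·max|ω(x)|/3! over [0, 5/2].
sqrt(3)*cosh(1/2)/1728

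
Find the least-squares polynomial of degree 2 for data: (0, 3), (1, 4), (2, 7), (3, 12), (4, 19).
3 + x²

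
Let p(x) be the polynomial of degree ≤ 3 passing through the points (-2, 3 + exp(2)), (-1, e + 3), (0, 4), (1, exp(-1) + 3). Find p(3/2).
(35 + e*(-5*exp(2) + 13 + 21*e))*exp(-1)/16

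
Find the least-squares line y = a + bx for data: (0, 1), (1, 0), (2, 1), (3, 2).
a = 2/5, b = 2/5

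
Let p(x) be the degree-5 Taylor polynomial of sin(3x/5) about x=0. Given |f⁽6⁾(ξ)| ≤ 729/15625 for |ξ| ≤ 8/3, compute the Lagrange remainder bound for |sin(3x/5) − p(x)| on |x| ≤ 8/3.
16384/703125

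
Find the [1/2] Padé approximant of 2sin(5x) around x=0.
10*x/(25*x**2/6 + 1)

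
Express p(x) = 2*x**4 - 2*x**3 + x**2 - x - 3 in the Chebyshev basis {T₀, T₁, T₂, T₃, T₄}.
(-7/4)T₀ + (-5/2)T₁ + (3/2)T₂ + (-1/2)T₃ + (1/4)T₄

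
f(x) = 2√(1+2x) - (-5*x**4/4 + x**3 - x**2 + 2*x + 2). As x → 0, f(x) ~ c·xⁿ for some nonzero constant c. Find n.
5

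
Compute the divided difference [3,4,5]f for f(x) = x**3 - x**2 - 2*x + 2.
11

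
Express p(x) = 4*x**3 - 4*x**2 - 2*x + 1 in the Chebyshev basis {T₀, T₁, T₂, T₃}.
-T₀ + T₁ + (-2)T₂ + T₃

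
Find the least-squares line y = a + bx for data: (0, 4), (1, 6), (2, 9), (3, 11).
a = 39/10, b = 12/5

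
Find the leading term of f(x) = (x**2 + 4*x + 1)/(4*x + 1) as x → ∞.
x/4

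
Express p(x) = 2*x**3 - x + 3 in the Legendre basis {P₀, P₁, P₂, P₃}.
(3)P₀ + (1/5)P₁ + (4/5)P₃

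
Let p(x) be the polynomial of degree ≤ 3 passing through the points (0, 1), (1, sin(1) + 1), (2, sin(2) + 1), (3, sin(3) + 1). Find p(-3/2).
-189*sin(1)/16 - 35*sin(3)/16 + 1 + 135*sin(2)/16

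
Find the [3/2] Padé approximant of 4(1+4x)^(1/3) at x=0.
(1792*x**3/405 + 448*x**2/15 + 112*x/5 + 4)/(32*x**2/9 + 64*x/15 + 1)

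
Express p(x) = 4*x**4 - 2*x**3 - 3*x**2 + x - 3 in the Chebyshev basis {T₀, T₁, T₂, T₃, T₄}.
(-3)T₀ + (-1/2)T₁ + (1/2)T₂ + (-1/2)T₃ + (1/2)T₄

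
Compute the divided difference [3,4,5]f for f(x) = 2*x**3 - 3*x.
24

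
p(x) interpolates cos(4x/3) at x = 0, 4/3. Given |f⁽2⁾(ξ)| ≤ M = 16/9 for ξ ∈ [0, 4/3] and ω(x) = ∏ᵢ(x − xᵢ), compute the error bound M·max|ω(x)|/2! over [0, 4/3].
32/81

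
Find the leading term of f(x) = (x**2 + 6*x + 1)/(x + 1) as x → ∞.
x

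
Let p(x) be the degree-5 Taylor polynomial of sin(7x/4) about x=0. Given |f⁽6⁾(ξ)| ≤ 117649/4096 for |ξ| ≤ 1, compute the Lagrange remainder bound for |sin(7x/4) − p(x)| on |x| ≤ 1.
117649/2949120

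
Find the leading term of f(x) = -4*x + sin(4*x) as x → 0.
-32*x**3/3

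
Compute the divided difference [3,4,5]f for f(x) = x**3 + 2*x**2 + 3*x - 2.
14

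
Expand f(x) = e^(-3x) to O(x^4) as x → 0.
1 - 3*x + 9*x**2/2 - 9*x**3/2 + O(x**4)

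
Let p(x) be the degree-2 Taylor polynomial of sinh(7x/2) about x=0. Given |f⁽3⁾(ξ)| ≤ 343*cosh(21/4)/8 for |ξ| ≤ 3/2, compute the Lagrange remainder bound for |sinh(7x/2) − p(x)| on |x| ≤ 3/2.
3087*cosh(21/4)/128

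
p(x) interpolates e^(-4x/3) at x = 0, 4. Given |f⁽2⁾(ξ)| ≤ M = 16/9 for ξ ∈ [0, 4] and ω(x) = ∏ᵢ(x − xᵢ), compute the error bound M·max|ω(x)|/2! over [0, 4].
32/9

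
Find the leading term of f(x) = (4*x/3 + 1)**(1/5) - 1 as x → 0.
4*x/15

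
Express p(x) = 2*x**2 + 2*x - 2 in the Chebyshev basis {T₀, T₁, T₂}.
-T₀ + (2)T₁ + T₂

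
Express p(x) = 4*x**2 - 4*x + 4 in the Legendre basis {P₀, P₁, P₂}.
(16/3)P₀ + (-4)P₁ + (8/3)P₂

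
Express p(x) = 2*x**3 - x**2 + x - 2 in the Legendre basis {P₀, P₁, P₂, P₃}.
(-7/3)P₀ + (11/5)P₁ + (-2/3)P₂ + (4/5)P₃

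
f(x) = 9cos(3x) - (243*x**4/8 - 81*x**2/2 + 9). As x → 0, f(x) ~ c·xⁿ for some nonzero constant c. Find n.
6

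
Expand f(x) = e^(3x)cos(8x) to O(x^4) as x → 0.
1 + 3*x - 55*x**2/2 - 183*x**3/2 + O(x**4)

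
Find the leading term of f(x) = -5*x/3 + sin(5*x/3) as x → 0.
-125*x**3/162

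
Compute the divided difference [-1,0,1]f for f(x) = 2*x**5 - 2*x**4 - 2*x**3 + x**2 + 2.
-1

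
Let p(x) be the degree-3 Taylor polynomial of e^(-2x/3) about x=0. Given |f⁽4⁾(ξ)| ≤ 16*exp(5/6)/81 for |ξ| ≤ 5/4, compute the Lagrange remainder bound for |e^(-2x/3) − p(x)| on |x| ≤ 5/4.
625*exp(5/6)/31104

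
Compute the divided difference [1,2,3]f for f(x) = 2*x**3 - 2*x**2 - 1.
10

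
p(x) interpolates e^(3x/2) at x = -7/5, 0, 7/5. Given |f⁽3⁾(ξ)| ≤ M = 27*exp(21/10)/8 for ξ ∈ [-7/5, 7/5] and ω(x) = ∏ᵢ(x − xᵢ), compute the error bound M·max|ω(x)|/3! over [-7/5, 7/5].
343*sqrt(3)*exp(21/10)/1000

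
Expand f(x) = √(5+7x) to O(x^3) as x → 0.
sqrt(5) + 7*sqrt(5)*x/10 - 49*sqrt(5)*x**2/200 + O(x**3)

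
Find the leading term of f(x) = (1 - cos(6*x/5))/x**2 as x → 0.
18/25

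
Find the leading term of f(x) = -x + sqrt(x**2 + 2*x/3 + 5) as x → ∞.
1/3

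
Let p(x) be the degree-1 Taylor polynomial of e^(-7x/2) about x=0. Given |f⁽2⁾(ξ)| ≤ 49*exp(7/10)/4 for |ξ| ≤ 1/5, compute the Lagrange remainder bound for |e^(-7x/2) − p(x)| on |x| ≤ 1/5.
49*exp(7/10)/200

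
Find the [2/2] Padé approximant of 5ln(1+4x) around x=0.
20*x*(2*x + 1)/(8*x**2/3 + 4*x + 1)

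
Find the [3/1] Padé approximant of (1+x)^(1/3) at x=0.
(-x**3/81 + x**2/9 + x + 1)/(2*x/3 + 1)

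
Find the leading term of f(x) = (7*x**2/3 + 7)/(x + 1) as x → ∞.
7*x/3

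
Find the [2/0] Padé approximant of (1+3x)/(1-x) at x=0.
4*x**2 + 4*x + 1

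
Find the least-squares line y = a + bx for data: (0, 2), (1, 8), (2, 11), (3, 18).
a = 21/10, b = 51/10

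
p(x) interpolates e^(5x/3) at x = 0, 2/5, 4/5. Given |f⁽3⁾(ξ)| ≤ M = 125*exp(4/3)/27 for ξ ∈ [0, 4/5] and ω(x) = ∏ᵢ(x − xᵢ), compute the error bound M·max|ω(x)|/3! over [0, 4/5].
8*sqrt(3)*exp(4/3)/729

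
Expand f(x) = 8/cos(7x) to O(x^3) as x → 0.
8 + 196*x**2 + O(x**3)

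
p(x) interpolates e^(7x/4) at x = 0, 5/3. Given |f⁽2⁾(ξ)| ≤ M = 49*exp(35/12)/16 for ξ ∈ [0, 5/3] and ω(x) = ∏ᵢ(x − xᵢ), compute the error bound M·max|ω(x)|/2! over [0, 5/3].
1225*exp(35/12)/1152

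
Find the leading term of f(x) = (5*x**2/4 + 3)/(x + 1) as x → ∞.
5*x/4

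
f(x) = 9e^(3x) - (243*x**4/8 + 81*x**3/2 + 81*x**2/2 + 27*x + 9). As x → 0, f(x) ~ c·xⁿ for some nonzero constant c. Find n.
5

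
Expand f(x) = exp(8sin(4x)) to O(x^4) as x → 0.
1 + 32*x + 512*x**2 + 5376*x**3 + O(x**4)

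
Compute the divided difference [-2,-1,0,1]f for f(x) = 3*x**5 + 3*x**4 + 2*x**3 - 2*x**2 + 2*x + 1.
11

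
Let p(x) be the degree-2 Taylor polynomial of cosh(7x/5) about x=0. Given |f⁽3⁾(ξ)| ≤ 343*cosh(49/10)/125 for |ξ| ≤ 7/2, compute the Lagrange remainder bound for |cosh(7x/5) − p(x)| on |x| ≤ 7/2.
117649*cosh(49/10)/6000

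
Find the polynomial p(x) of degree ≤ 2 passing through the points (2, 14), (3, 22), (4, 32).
x**2 + 3*x + 4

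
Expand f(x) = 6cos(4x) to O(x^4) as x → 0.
6 - 48*x**2 + O(x**4)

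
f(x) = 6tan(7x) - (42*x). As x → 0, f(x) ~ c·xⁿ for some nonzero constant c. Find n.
3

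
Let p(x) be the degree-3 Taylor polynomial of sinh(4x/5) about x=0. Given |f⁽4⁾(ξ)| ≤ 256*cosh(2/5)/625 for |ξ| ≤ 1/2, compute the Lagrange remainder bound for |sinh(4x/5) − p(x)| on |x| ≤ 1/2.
2*cosh(2/5)/1875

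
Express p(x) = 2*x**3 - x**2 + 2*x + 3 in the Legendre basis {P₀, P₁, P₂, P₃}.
(8/3)P₀ + (16/5)P₁ + (-2/3)P₂ + (4/5)P₃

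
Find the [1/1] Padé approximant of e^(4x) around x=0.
(2*x + 1)/(1 - 2*x)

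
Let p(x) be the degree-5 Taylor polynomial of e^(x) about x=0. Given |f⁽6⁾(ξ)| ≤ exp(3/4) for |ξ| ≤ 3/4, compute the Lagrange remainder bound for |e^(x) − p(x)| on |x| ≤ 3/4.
81*exp(3/4)/327680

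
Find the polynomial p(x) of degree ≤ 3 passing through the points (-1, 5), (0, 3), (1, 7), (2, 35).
3*x**3 + 3*x**2 - 2*x + 3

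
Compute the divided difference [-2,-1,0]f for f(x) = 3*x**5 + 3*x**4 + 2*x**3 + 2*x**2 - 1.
-28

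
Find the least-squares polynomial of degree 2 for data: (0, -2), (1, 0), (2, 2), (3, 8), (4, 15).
-9/5 + (1/5)x + x²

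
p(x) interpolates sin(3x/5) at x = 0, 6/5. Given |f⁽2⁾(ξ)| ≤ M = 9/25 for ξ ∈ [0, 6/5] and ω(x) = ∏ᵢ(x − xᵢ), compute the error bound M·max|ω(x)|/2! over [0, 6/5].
81/1250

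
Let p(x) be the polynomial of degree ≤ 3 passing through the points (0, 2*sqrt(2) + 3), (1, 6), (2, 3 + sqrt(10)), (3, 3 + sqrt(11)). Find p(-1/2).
-57/16 - 5*sqrt(11)/16 + 21*sqrt(10)/16 + 35*sqrt(2)/8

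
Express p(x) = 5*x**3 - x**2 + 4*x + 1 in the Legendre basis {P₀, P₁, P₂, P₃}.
(2/3)P₀ + (7)P₁ + (-2/3)P₂ + (2)P₃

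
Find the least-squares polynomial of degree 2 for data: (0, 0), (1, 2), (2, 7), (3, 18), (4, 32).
3/35 + (-4/7)x + (15/7)x²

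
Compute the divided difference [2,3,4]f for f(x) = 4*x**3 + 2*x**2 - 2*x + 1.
38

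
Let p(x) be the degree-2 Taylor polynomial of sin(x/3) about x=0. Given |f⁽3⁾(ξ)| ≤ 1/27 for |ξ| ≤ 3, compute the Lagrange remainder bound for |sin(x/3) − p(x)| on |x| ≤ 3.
1/6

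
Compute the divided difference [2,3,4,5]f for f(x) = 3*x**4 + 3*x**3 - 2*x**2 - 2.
45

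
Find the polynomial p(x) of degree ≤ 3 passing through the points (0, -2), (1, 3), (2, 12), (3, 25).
2*x**2 + 3*x - 2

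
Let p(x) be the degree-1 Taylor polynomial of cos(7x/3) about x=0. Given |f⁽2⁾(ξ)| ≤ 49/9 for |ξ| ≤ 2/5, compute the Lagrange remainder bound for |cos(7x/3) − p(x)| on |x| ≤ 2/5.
98/225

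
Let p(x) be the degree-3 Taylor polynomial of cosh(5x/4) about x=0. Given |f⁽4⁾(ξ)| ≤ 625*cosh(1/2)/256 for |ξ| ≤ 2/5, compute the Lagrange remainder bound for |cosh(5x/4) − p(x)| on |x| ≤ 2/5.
cosh(1/2)/384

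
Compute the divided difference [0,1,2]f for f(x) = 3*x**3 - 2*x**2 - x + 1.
7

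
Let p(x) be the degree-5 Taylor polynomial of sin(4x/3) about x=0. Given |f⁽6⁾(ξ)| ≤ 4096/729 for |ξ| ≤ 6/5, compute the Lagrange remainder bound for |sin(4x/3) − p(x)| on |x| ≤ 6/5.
16384/703125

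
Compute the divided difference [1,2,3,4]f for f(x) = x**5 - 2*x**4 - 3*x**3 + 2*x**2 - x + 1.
42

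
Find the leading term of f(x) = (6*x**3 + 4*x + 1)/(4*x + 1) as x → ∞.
3*x**2/2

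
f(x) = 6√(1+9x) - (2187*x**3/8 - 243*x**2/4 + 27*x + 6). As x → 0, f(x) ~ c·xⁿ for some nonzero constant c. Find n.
4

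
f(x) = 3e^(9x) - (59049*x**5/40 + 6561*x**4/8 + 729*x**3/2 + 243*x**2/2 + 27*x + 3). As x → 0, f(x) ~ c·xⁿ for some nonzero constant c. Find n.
6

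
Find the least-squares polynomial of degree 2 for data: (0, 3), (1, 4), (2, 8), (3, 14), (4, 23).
104/35 + (-1/7)x + (9/7)x²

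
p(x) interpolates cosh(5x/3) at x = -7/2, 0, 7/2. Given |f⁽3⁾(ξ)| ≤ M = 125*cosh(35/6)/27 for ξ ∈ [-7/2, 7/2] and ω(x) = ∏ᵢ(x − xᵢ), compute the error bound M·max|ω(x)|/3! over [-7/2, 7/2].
42875*sqrt(3)*cosh(35/6)/5832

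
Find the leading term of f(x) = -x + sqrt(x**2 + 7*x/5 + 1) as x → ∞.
7/10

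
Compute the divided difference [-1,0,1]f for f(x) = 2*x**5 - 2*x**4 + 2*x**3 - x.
-2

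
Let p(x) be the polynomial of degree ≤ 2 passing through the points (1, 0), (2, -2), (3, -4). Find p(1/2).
1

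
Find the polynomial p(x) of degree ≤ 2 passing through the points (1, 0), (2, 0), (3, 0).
0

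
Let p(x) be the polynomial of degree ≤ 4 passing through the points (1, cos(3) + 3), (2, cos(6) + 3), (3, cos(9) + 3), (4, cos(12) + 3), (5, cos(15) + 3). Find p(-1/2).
1485*cos(9)/64 - 693*cos(6)/32 - 385*cos(12)/32 + 1155*cos(3)/128 + 315*cos(15)/128 + 3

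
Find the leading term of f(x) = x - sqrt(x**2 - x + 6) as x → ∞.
1/2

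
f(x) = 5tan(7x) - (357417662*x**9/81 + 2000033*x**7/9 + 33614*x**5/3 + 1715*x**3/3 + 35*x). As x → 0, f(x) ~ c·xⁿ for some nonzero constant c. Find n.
11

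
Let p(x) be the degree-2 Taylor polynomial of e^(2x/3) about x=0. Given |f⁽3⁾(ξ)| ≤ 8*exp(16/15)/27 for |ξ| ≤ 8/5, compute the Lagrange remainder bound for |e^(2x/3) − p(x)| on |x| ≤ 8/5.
2048*exp(16/15)/10125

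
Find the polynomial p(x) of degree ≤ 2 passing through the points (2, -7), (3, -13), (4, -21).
-x**2 - x - 1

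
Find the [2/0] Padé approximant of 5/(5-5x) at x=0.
x**2 + x + 1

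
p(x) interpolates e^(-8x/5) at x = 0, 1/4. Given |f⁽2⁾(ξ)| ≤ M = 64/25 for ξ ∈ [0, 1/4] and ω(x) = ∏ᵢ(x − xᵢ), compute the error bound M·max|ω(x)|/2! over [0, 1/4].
1/50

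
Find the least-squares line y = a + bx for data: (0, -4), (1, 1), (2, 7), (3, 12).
a = -41/10, b = 27/5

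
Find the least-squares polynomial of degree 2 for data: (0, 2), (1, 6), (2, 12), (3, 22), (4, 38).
12/5 + (4/5)x + (2)x²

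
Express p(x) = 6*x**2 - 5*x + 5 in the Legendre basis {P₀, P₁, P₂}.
(7)P₀ + (-5)P₁ + (4)P₂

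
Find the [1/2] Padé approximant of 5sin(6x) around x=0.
30*x/(6*x**2 + 1)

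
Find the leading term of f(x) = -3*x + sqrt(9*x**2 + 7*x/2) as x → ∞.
7/12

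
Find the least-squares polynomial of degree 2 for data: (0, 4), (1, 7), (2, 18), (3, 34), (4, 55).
128/35 + (83/70)x + (41/14)x²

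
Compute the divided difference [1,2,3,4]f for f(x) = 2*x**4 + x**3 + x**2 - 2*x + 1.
21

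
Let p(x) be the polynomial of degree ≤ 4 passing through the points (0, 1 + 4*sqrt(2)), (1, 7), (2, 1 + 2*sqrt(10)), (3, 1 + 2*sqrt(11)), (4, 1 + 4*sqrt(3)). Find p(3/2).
-5*sqrt(11)/16 - 5*sqrt(2)/32 + 3*sqrt(3)/32 + 61/16 + 45*sqrt(10)/32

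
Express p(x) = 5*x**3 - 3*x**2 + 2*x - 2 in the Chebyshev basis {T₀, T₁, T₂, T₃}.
(-7/2)T₀ + (23/4)T₁ + (-3/2)T₂ + (5/4)T₃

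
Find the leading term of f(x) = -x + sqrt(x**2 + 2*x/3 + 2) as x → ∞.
1/3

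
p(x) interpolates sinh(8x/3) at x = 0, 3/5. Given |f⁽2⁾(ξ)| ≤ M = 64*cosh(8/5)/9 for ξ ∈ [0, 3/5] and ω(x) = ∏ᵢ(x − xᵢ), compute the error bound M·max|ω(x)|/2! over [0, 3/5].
8*cosh(8/5)/25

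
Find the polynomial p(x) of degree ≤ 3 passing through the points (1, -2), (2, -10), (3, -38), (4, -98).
-2*x**3 + 2*x**2 - 2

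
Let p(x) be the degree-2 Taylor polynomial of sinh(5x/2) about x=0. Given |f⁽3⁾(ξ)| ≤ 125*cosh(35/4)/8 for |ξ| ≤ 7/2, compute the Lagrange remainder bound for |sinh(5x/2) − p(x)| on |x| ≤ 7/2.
42875*cosh(35/4)/384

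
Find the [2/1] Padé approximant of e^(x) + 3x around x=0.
(-5*x**2/6 + 11*x/3 + 1)/(1 - x/3)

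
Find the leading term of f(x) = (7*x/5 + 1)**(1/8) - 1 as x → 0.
7*x/40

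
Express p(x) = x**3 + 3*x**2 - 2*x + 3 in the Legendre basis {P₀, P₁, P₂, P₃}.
(4)P₀ + (-7/5)P₁ + (2)P₂ + (2/5)P₃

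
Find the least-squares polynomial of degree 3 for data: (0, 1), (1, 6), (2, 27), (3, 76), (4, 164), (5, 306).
115/126 + (185/108)x + (193/126)x² + (223/108)x³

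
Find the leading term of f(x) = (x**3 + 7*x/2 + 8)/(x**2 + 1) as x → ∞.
x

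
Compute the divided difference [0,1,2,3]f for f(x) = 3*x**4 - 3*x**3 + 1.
15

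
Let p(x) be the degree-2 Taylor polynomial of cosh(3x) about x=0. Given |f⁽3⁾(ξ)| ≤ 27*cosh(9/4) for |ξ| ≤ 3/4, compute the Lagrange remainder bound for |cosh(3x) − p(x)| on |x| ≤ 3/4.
243*cosh(9/4)/128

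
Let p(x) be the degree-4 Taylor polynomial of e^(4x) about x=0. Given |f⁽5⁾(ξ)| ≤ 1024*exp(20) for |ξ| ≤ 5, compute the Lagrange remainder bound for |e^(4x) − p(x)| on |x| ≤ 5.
80000*exp(20)/3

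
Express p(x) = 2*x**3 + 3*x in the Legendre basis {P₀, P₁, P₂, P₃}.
(21/5)P₁ + (4/5)P₃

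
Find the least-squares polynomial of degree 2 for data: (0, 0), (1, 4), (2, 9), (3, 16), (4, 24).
1/35 + (22/7)x + (5/7)x²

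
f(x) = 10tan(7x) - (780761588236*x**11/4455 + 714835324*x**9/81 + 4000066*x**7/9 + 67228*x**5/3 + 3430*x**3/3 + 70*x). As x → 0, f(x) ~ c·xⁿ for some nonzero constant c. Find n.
13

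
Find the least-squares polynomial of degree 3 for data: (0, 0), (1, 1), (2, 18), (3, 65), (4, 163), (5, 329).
-19/126 + (463/756)x + (-241/126)x² + (323/108)x³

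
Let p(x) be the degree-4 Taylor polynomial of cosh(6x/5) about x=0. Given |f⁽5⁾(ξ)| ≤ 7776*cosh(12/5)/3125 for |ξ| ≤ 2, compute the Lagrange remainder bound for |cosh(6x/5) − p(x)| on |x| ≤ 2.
10368*cosh(12/5)/15625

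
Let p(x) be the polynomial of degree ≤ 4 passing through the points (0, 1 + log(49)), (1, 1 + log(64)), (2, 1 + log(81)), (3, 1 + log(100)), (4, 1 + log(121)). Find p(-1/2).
1 + log(425329947*11**(35/64)*sqrt(2)*3**(13/16)*5**(3/16)*7**(59/64)/1048576000)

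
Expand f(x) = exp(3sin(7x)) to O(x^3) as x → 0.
1 + 21*x + 441*x**2/2 + O(x**3)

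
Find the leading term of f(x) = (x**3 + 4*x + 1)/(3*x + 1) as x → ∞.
x**2/3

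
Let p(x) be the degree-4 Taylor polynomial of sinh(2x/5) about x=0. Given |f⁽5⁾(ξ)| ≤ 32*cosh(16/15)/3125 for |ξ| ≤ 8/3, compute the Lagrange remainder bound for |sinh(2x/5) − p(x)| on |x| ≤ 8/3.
131072*cosh(16/15)/11390625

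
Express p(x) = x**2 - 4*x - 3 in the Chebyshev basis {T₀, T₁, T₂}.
(-5/2)T₀ + (-4)T₁ + (1/2)T₂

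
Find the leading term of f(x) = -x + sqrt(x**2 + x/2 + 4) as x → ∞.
1/4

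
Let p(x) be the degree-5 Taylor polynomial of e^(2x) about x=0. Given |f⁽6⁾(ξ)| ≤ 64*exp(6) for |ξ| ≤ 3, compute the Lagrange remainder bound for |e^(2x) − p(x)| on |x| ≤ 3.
324*exp(6)/5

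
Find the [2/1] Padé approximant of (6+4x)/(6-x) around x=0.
(2*x/3 + 1)/(1 - x/6)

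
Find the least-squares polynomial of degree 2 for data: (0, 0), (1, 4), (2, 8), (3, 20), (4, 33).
11/35 + (27/35)x + (13/7)x²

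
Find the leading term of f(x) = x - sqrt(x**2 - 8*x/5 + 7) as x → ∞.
4/5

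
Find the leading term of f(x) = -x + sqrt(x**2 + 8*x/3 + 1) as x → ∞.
4/3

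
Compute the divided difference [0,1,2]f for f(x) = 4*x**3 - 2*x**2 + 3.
10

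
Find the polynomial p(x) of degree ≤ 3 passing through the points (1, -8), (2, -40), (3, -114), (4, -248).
-3*x**3 - 3*x**2 - 2*x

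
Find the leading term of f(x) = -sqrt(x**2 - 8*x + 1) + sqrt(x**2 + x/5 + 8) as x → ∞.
41/10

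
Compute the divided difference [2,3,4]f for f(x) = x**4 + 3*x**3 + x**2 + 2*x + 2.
83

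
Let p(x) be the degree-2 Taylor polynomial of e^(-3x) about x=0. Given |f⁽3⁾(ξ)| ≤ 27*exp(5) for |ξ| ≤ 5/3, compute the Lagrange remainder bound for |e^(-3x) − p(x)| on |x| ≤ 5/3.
125*exp(5)/6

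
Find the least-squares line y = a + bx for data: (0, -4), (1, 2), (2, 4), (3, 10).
a = -18/5, b = 22/5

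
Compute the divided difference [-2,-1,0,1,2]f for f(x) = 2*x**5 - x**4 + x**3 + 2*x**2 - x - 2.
-1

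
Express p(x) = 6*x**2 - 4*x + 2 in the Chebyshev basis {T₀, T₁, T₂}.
(5)T₀ + (-4)T₁ + (3)T₂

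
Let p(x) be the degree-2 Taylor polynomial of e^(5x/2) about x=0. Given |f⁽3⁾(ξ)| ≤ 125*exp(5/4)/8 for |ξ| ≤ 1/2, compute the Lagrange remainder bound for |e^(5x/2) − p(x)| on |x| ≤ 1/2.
125*exp(5/4)/384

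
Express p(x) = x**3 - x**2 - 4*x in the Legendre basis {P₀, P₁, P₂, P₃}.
(-1/3)P₀ + (-17/5)P₁ + (-2/3)P₂ + (2/5)P₃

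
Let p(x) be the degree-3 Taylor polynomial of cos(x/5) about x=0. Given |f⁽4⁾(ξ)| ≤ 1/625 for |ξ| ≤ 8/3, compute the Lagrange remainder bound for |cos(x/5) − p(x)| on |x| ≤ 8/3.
512/151875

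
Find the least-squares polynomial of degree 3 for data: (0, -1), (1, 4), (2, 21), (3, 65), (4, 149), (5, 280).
-46/63 + (43/54)x + (74/63)x² + (107/54)x³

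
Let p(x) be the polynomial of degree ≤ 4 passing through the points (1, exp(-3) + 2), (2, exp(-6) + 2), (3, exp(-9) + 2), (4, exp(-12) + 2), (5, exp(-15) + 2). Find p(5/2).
(-5*exp(12) - 20*exp(3) + 3 + 90*exp(6) + 60*exp(9) + 256*exp(15))*exp(-15)/128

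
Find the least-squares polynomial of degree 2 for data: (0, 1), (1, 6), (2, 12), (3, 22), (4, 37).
10/7 + (68/35)x + (12/7)x²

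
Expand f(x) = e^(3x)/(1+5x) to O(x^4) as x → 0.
1 - 2*x + 29*x**2/2 - 68*x**3 + O(x**4)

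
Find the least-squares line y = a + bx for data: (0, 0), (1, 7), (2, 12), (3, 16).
a = 4/5, b = 53/10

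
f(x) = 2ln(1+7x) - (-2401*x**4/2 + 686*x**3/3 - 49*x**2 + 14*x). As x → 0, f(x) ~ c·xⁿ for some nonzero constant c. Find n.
5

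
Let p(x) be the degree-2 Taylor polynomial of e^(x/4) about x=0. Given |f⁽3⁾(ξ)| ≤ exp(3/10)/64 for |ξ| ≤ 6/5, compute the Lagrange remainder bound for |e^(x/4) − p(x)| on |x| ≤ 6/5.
9*exp(3/10)/2000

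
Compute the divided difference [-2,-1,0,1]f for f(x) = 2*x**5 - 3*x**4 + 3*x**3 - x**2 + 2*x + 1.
19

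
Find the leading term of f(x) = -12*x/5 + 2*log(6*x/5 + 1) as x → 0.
-36*x**2/25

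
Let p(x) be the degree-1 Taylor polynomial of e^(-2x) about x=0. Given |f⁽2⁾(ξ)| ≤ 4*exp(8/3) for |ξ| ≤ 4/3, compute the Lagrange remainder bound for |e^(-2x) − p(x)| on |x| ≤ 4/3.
32*exp(8/3)/9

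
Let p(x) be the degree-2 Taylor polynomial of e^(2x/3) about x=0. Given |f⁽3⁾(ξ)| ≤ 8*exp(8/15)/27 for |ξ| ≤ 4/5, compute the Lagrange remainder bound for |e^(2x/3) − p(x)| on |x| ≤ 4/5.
256*exp(8/15)/10125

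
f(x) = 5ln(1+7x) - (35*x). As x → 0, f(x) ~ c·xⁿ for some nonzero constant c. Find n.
2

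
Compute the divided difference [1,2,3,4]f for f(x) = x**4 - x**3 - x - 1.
9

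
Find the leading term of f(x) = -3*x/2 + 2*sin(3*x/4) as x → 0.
-9*x**3/64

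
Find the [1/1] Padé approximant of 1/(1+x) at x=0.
1/(x + 1)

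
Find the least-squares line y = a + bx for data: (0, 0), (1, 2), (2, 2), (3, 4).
a = 1/5, b = 6/5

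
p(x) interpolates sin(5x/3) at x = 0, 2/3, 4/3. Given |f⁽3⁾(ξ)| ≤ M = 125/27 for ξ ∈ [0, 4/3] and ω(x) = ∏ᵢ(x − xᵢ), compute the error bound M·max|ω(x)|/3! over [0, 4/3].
1000*sqrt(3)/19683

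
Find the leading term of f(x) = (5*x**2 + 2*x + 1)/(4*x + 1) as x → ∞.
5*x/4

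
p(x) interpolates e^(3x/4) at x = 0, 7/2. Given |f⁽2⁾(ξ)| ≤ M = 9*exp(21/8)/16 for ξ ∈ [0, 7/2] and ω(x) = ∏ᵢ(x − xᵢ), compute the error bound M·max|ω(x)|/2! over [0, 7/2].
441*exp(21/8)/512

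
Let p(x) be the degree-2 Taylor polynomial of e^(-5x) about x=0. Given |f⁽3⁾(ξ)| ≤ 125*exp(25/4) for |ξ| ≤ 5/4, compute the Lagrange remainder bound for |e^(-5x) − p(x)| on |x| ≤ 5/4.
15625*exp(25/4)/384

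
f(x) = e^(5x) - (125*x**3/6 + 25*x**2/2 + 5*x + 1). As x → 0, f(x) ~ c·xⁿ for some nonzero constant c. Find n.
4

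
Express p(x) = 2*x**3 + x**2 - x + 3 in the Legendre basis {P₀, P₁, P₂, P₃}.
(10/3)P₀ + (1/5)P₁ + (2/3)P₂ + (4/5)P₃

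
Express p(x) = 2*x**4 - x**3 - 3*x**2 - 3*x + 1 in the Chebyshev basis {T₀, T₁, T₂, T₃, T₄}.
(1/4)T₀ + (-15/4)T₁ + (-1/2)T₂ + (-1/4)T₃ + (1/4)T₄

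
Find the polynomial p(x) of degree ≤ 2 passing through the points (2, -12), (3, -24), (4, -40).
-2*x**2 - 2*x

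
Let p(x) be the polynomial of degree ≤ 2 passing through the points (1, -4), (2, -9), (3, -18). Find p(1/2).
-3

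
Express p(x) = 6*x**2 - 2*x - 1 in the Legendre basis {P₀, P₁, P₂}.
P₀ + (-2)P₁ + (4)P₂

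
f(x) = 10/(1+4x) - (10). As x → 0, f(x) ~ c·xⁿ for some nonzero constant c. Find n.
1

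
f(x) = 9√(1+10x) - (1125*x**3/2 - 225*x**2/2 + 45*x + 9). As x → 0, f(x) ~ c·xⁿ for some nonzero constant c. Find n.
4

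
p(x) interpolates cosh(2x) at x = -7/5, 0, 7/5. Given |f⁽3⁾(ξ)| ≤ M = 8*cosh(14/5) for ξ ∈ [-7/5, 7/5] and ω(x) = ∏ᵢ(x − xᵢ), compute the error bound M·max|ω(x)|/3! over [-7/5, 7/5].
2744*sqrt(3)*cosh(14/5)/3375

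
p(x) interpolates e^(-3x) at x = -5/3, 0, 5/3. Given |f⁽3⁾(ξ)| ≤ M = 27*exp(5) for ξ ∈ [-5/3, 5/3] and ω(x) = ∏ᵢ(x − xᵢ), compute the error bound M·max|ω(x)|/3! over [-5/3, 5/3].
125*sqrt(3)*exp(5)/27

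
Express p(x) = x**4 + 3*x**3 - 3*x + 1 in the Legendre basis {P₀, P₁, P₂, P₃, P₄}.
(6/5)P₀ + (-6/5)P₁ + (4/7)P₂ + (6/5)P₃ + (8/35)P₄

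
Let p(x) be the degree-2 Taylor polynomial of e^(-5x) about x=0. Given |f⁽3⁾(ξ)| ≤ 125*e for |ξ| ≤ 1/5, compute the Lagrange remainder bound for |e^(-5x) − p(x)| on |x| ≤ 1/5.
e/6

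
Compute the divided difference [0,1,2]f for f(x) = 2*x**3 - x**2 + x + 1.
5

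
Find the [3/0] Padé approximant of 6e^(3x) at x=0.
27*x**3 + 27*x**2 + 18*x + 6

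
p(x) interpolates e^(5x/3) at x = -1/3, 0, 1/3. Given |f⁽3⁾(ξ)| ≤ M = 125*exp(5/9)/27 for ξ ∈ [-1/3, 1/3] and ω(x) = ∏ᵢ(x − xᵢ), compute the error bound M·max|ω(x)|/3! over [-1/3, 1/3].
125*sqrt(3)*exp(5/9)/19683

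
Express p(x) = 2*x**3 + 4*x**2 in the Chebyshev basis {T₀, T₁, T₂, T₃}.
(2)T₀ + (3/2)T₁ + (2)T₂ + (1/2)T₃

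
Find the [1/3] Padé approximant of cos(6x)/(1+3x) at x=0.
(1 - 5*x)/(-36*x**3 + 3*x**2 - 2*x + 1)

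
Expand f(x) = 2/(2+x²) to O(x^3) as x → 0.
1 - x**2/2 + O(x**3)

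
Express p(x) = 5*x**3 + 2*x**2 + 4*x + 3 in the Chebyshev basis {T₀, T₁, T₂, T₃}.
(4)T₀ + (31/4)T₁ + T₂ + (5/4)T₃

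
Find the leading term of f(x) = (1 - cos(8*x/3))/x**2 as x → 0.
32/9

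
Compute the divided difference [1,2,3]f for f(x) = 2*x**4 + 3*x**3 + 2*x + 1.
68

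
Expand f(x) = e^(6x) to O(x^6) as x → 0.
1 + 6*x + 18*x**2 + 36*x**3 + 54*x**4 + 324*x**5/5 + O(x**6)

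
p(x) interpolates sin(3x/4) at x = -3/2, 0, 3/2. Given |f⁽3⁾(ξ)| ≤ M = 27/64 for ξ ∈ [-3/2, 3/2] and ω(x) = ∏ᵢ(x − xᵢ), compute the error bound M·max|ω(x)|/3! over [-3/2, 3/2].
27*sqrt(3)/512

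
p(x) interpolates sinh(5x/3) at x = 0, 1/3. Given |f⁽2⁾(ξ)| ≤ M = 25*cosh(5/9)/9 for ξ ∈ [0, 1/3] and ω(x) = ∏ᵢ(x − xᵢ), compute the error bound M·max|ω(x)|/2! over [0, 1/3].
25*cosh(5/9)/648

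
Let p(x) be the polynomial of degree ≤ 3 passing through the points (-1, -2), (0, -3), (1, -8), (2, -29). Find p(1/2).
-17/4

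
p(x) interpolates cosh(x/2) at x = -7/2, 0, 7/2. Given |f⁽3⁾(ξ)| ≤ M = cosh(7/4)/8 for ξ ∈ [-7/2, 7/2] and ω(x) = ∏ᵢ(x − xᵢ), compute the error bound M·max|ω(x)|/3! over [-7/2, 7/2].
343*sqrt(3)*cosh(7/4)/1728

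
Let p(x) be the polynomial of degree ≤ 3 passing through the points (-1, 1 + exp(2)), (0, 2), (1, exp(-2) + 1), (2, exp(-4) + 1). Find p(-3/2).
(-5 + 21*exp(2) + (-19 + 35*exp(2))*exp(4))*exp(-4)/16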